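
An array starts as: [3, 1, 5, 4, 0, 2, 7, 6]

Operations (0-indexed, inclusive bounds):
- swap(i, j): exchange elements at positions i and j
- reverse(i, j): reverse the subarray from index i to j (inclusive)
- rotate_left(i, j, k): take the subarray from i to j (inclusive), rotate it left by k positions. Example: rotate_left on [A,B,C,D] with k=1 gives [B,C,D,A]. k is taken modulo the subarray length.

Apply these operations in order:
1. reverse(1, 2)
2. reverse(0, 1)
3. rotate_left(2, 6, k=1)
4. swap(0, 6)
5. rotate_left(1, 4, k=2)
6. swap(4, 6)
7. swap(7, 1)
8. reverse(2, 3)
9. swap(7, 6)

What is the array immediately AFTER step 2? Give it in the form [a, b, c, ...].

After 1 (reverse(1, 2)): [3, 5, 1, 4, 0, 2, 7, 6]
After 2 (reverse(0, 1)): [5, 3, 1, 4, 0, 2, 7, 6]

Answer: [5, 3, 1, 4, 0, 2, 7, 6]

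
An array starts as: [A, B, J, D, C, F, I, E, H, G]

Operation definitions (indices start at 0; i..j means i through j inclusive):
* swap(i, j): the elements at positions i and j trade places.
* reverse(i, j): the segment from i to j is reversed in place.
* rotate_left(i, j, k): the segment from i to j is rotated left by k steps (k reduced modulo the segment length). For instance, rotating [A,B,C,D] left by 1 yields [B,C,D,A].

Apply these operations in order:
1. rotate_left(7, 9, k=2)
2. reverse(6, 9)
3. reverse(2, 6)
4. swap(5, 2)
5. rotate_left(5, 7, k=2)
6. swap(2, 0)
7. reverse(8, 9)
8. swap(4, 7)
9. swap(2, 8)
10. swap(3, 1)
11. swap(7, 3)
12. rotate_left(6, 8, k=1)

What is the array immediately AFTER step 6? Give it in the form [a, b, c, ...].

After 1 (rotate_left(7, 9, k=2)): [A, B, J, D, C, F, I, G, E, H]
After 2 (reverse(6, 9)): [A, B, J, D, C, F, H, E, G, I]
After 3 (reverse(2, 6)): [A, B, H, F, C, D, J, E, G, I]
After 4 (swap(5, 2)): [A, B, D, F, C, H, J, E, G, I]
After 5 (rotate_left(5, 7, k=2)): [A, B, D, F, C, E, H, J, G, I]
After 6 (swap(2, 0)): [D, B, A, F, C, E, H, J, G, I]

Answer: [D, B, A, F, C, E, H, J, G, I]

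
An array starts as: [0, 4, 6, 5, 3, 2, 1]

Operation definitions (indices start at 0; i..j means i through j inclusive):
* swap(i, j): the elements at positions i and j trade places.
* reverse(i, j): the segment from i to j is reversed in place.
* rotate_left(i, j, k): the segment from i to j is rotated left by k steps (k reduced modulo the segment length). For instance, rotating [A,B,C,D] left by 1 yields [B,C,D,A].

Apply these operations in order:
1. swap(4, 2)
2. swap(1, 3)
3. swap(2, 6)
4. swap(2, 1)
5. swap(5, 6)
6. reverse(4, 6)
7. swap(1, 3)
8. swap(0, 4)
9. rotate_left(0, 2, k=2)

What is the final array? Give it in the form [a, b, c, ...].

Answer: [5, 2, 4, 1, 0, 3, 6]

Derivation:
After 1 (swap(4, 2)): [0, 4, 3, 5, 6, 2, 1]
After 2 (swap(1, 3)): [0, 5, 3, 4, 6, 2, 1]
After 3 (swap(2, 6)): [0, 5, 1, 4, 6, 2, 3]
After 4 (swap(2, 1)): [0, 1, 5, 4, 6, 2, 3]
After 5 (swap(5, 6)): [0, 1, 5, 4, 6, 3, 2]
After 6 (reverse(4, 6)): [0, 1, 5, 4, 2, 3, 6]
After 7 (swap(1, 3)): [0, 4, 5, 1, 2, 3, 6]
After 8 (swap(0, 4)): [2, 4, 5, 1, 0, 3, 6]
After 9 (rotate_left(0, 2, k=2)): [5, 2, 4, 1, 0, 3, 6]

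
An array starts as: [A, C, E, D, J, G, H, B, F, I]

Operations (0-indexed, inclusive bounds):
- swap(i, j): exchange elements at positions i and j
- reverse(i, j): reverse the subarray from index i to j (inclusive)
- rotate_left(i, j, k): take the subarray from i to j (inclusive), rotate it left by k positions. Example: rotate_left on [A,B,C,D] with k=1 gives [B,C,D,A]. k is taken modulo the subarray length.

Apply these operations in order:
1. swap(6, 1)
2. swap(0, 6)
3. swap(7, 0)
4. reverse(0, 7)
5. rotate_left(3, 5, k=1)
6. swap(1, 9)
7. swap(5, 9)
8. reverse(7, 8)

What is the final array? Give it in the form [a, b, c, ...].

After 1 (swap(6, 1)): [A, H, E, D, J, G, C, B, F, I]
After 2 (swap(0, 6)): [C, H, E, D, J, G, A, B, F, I]
After 3 (swap(7, 0)): [B, H, E, D, J, G, A, C, F, I]
After 4 (reverse(0, 7)): [C, A, G, J, D, E, H, B, F, I]
After 5 (rotate_left(3, 5, k=1)): [C, A, G, D, E, J, H, B, F, I]
After 6 (swap(1, 9)): [C, I, G, D, E, J, H, B, F, A]
After 7 (swap(5, 9)): [C, I, G, D, E, A, H, B, F, J]
After 8 (reverse(7, 8)): [C, I, G, D, E, A, H, F, B, J]

Answer: [C, I, G, D, E, A, H, F, B, J]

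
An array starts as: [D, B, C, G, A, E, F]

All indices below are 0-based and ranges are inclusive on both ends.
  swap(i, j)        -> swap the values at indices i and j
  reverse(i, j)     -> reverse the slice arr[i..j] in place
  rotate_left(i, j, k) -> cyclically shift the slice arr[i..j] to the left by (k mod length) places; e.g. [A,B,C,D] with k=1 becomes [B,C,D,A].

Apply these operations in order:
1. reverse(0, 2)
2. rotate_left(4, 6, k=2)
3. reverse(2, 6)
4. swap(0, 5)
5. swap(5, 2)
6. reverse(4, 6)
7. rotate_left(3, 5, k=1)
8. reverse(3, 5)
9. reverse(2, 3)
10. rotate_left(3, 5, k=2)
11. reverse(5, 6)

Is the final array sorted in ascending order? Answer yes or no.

Answer: no

Derivation:
After 1 (reverse(0, 2)): [C, B, D, G, A, E, F]
After 2 (rotate_left(4, 6, k=2)): [C, B, D, G, F, A, E]
After 3 (reverse(2, 6)): [C, B, E, A, F, G, D]
After 4 (swap(0, 5)): [G, B, E, A, F, C, D]
After 5 (swap(5, 2)): [G, B, C, A, F, E, D]
After 6 (reverse(4, 6)): [G, B, C, A, D, E, F]
After 7 (rotate_left(3, 5, k=1)): [G, B, C, D, E, A, F]
After 8 (reverse(3, 5)): [G, B, C, A, E, D, F]
After 9 (reverse(2, 3)): [G, B, A, C, E, D, F]
After 10 (rotate_left(3, 5, k=2)): [G, B, A, D, C, E, F]
After 11 (reverse(5, 6)): [G, B, A, D, C, F, E]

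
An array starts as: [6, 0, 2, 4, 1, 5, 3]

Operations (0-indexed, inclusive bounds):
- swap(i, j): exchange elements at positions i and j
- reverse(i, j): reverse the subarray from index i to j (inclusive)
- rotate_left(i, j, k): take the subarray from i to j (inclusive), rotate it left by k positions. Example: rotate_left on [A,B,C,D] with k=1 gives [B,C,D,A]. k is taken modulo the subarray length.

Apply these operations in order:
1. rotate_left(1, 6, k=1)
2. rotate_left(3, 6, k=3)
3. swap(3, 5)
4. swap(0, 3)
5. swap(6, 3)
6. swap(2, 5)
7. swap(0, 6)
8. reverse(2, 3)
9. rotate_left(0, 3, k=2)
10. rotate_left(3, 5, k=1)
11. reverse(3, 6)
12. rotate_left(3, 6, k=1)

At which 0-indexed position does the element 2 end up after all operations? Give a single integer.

After 1 (rotate_left(1, 6, k=1)): [6, 2, 4, 1, 5, 3, 0]
After 2 (rotate_left(3, 6, k=3)): [6, 2, 4, 0, 1, 5, 3]
After 3 (swap(3, 5)): [6, 2, 4, 5, 1, 0, 3]
After 4 (swap(0, 3)): [5, 2, 4, 6, 1, 0, 3]
After 5 (swap(6, 3)): [5, 2, 4, 3, 1, 0, 6]
After 6 (swap(2, 5)): [5, 2, 0, 3, 1, 4, 6]
After 7 (swap(0, 6)): [6, 2, 0, 3, 1, 4, 5]
After 8 (reverse(2, 3)): [6, 2, 3, 0, 1, 4, 5]
After 9 (rotate_left(0, 3, k=2)): [3, 0, 6, 2, 1, 4, 5]
After 10 (rotate_left(3, 5, k=1)): [3, 0, 6, 1, 4, 2, 5]
After 11 (reverse(3, 6)): [3, 0, 6, 5, 2, 4, 1]
After 12 (rotate_left(3, 6, k=1)): [3, 0, 6, 2, 4, 1, 5]

Answer: 3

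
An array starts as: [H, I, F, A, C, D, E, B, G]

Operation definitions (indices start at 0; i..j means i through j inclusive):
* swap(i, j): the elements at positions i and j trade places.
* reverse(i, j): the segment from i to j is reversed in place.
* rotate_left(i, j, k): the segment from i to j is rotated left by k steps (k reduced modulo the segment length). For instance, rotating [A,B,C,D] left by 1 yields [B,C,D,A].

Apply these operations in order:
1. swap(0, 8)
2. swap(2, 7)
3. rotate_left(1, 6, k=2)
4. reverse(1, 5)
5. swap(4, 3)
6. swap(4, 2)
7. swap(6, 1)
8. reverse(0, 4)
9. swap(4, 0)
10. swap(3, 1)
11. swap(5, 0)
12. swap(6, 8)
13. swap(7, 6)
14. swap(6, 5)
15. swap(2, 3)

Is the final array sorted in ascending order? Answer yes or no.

After 1 (swap(0, 8)): [G, I, F, A, C, D, E, B, H]
After 2 (swap(2, 7)): [G, I, B, A, C, D, E, F, H]
After 3 (rotate_left(1, 6, k=2)): [G, A, C, D, E, I, B, F, H]
After 4 (reverse(1, 5)): [G, I, E, D, C, A, B, F, H]
After 5 (swap(4, 3)): [G, I, E, C, D, A, B, F, H]
After 6 (swap(4, 2)): [G, I, D, C, E, A, B, F, H]
After 7 (swap(6, 1)): [G, B, D, C, E, A, I, F, H]
After 8 (reverse(0, 4)): [E, C, D, B, G, A, I, F, H]
After 9 (swap(4, 0)): [G, C, D, B, E, A, I, F, H]
After 10 (swap(3, 1)): [G, B, D, C, E, A, I, F, H]
After 11 (swap(5, 0)): [A, B, D, C, E, G, I, F, H]
After 12 (swap(6, 8)): [A, B, D, C, E, G, H, F, I]
After 13 (swap(7, 6)): [A, B, D, C, E, G, F, H, I]
After 14 (swap(6, 5)): [A, B, D, C, E, F, G, H, I]
After 15 (swap(2, 3)): [A, B, C, D, E, F, G, H, I]

Answer: yes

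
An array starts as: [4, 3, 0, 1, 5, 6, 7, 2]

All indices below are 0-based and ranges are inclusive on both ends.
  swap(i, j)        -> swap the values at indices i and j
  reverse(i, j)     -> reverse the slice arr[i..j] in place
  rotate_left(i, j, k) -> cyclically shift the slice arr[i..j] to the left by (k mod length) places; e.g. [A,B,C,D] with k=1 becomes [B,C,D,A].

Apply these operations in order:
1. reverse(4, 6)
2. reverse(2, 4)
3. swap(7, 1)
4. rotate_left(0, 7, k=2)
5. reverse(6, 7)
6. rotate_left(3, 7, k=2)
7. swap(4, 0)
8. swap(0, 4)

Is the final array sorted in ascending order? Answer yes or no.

After 1 (reverse(4, 6)): [4, 3, 0, 1, 7, 6, 5, 2]
After 2 (reverse(2, 4)): [4, 3, 7, 1, 0, 6, 5, 2]
After 3 (swap(7, 1)): [4, 2, 7, 1, 0, 6, 5, 3]
After 4 (rotate_left(0, 7, k=2)): [7, 1, 0, 6, 5, 3, 4, 2]
After 5 (reverse(6, 7)): [7, 1, 0, 6, 5, 3, 2, 4]
After 6 (rotate_left(3, 7, k=2)): [7, 1, 0, 3, 2, 4, 6, 5]
After 7 (swap(4, 0)): [2, 1, 0, 3, 7, 4, 6, 5]
After 8 (swap(0, 4)): [7, 1, 0, 3, 2, 4, 6, 5]

Answer: no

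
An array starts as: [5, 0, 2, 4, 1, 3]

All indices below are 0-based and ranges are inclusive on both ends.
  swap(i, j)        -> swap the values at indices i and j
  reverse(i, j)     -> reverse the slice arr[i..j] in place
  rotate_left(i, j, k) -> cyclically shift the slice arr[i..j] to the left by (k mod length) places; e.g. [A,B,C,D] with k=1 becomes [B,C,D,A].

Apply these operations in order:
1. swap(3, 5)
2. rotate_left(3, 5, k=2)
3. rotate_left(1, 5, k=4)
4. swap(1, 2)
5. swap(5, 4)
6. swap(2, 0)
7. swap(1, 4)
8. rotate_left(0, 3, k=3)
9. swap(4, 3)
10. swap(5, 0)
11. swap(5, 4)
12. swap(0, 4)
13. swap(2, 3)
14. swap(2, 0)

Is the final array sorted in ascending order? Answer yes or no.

Answer: yes

Derivation:
After 1 (swap(3, 5)): [5, 0, 2, 3, 1, 4]
After 2 (rotate_left(3, 5, k=2)): [5, 0, 2, 4, 3, 1]
After 3 (rotate_left(1, 5, k=4)): [5, 1, 0, 2, 4, 3]
After 4 (swap(1, 2)): [5, 0, 1, 2, 4, 3]
After 5 (swap(5, 4)): [5, 0, 1, 2, 3, 4]
After 6 (swap(2, 0)): [1, 0, 5, 2, 3, 4]
After 7 (swap(1, 4)): [1, 3, 5, 2, 0, 4]
After 8 (rotate_left(0, 3, k=3)): [2, 1, 3, 5, 0, 4]
After 9 (swap(4, 3)): [2, 1, 3, 0, 5, 4]
After 10 (swap(5, 0)): [4, 1, 3, 0, 5, 2]
After 11 (swap(5, 4)): [4, 1, 3, 0, 2, 5]
After 12 (swap(0, 4)): [2, 1, 3, 0, 4, 5]
After 13 (swap(2, 3)): [2, 1, 0, 3, 4, 5]
After 14 (swap(2, 0)): [0, 1, 2, 3, 4, 5]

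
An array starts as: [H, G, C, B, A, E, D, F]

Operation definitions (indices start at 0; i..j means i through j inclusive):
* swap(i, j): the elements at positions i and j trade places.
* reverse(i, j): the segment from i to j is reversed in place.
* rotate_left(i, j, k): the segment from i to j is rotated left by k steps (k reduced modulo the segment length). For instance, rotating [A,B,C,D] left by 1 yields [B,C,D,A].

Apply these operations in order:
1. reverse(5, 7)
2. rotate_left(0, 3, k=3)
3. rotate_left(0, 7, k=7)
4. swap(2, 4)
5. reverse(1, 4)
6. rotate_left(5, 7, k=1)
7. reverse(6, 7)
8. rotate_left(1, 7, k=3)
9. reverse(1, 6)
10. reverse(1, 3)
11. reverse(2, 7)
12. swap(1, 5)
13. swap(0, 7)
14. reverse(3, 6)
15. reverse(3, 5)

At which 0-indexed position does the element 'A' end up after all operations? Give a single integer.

Answer: 1

Derivation:
After 1 (reverse(5, 7)): [H, G, C, B, A, F, D, E]
After 2 (rotate_left(0, 3, k=3)): [B, H, G, C, A, F, D, E]
After 3 (rotate_left(0, 7, k=7)): [E, B, H, G, C, A, F, D]
After 4 (swap(2, 4)): [E, B, C, G, H, A, F, D]
After 5 (reverse(1, 4)): [E, H, G, C, B, A, F, D]
After 6 (rotate_left(5, 7, k=1)): [E, H, G, C, B, F, D, A]
After 7 (reverse(6, 7)): [E, H, G, C, B, F, A, D]
After 8 (rotate_left(1, 7, k=3)): [E, B, F, A, D, H, G, C]
After 9 (reverse(1, 6)): [E, G, H, D, A, F, B, C]
After 10 (reverse(1, 3)): [E, D, H, G, A, F, B, C]
After 11 (reverse(2, 7)): [E, D, C, B, F, A, G, H]
After 12 (swap(1, 5)): [E, A, C, B, F, D, G, H]
After 13 (swap(0, 7)): [H, A, C, B, F, D, G, E]
After 14 (reverse(3, 6)): [H, A, C, G, D, F, B, E]
After 15 (reverse(3, 5)): [H, A, C, F, D, G, B, E]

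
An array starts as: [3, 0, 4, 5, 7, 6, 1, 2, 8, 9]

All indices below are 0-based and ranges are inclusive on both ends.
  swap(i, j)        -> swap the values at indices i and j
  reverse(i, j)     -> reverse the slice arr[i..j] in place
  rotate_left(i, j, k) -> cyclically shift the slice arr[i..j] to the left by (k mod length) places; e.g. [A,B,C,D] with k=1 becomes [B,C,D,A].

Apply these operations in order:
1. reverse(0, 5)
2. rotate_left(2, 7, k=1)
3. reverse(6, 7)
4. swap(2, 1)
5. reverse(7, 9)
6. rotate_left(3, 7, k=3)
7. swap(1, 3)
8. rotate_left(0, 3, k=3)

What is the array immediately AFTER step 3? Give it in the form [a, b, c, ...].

Answer: [6, 7, 4, 0, 3, 1, 5, 2, 8, 9]

Derivation:
After 1 (reverse(0, 5)): [6, 7, 5, 4, 0, 3, 1, 2, 8, 9]
After 2 (rotate_left(2, 7, k=1)): [6, 7, 4, 0, 3, 1, 2, 5, 8, 9]
After 3 (reverse(6, 7)): [6, 7, 4, 0, 3, 1, 5, 2, 8, 9]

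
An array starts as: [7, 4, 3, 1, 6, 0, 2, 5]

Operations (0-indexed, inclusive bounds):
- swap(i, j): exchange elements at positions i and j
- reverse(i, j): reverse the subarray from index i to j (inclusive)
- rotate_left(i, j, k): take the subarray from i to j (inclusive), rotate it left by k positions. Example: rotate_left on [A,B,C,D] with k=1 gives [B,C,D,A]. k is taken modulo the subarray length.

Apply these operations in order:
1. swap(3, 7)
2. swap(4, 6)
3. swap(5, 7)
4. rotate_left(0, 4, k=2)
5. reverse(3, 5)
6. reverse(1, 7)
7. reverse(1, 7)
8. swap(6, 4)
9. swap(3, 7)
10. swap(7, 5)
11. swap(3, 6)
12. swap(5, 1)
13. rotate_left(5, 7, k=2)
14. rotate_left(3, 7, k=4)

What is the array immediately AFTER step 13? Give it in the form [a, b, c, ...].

Answer: [3, 1, 2, 4, 6, 7, 5, 0]

Derivation:
After 1 (swap(3, 7)): [7, 4, 3, 5, 6, 0, 2, 1]
After 2 (swap(4, 6)): [7, 4, 3, 5, 2, 0, 6, 1]
After 3 (swap(5, 7)): [7, 4, 3, 5, 2, 1, 6, 0]
After 4 (rotate_left(0, 4, k=2)): [3, 5, 2, 7, 4, 1, 6, 0]
After 5 (reverse(3, 5)): [3, 5, 2, 1, 4, 7, 6, 0]
After 6 (reverse(1, 7)): [3, 0, 6, 7, 4, 1, 2, 5]
After 7 (reverse(1, 7)): [3, 5, 2, 1, 4, 7, 6, 0]
After 8 (swap(6, 4)): [3, 5, 2, 1, 6, 7, 4, 0]
After 9 (swap(3, 7)): [3, 5, 2, 0, 6, 7, 4, 1]
After 10 (swap(7, 5)): [3, 5, 2, 0, 6, 1, 4, 7]
After 11 (swap(3, 6)): [3, 5, 2, 4, 6, 1, 0, 7]
After 12 (swap(5, 1)): [3, 1, 2, 4, 6, 5, 0, 7]
After 13 (rotate_left(5, 7, k=2)): [3, 1, 2, 4, 6, 7, 5, 0]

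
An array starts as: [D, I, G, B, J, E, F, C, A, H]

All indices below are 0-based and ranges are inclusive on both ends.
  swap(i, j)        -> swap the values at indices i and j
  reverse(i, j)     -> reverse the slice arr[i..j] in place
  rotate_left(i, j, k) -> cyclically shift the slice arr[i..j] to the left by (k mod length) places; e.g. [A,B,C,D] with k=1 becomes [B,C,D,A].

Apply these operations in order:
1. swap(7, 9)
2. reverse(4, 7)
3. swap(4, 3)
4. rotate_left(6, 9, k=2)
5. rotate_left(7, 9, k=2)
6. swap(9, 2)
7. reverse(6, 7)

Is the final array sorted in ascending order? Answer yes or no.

After 1 (swap(7, 9)): [D, I, G, B, J, E, F, H, A, C]
After 2 (reverse(4, 7)): [D, I, G, B, H, F, E, J, A, C]
After 3 (swap(4, 3)): [D, I, G, H, B, F, E, J, A, C]
After 4 (rotate_left(6, 9, k=2)): [D, I, G, H, B, F, A, C, E, J]
After 5 (rotate_left(7, 9, k=2)): [D, I, G, H, B, F, A, J, C, E]
After 6 (swap(9, 2)): [D, I, E, H, B, F, A, J, C, G]
After 7 (reverse(6, 7)): [D, I, E, H, B, F, J, A, C, G]

Answer: no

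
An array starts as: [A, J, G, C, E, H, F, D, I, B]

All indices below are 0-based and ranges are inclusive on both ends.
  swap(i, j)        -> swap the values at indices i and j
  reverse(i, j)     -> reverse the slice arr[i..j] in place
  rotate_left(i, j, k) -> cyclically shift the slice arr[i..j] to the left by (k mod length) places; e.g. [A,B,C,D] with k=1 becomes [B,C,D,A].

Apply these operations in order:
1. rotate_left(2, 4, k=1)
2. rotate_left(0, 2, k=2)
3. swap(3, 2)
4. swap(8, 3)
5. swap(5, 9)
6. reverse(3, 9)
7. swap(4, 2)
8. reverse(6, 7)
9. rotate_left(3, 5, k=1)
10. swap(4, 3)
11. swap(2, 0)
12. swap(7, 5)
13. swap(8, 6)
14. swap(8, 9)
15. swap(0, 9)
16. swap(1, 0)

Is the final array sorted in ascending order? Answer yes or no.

Answer: yes

Derivation:
After 1 (rotate_left(2, 4, k=1)): [A, J, C, E, G, H, F, D, I, B]
After 2 (rotate_left(0, 2, k=2)): [C, A, J, E, G, H, F, D, I, B]
After 3 (swap(3, 2)): [C, A, E, J, G, H, F, D, I, B]
After 4 (swap(8, 3)): [C, A, E, I, G, H, F, D, J, B]
After 5 (swap(5, 9)): [C, A, E, I, G, B, F, D, J, H]
After 6 (reverse(3, 9)): [C, A, E, H, J, D, F, B, G, I]
After 7 (swap(4, 2)): [C, A, J, H, E, D, F, B, G, I]
After 8 (reverse(6, 7)): [C, A, J, H, E, D, B, F, G, I]
After 9 (rotate_left(3, 5, k=1)): [C, A, J, E, D, H, B, F, G, I]
After 10 (swap(4, 3)): [C, A, J, D, E, H, B, F, G, I]
After 11 (swap(2, 0)): [J, A, C, D, E, H, B, F, G, I]
After 12 (swap(7, 5)): [J, A, C, D, E, F, B, H, G, I]
After 13 (swap(8, 6)): [J, A, C, D, E, F, G, H, B, I]
After 14 (swap(8, 9)): [J, A, C, D, E, F, G, H, I, B]
After 15 (swap(0, 9)): [B, A, C, D, E, F, G, H, I, J]
After 16 (swap(1, 0)): [A, B, C, D, E, F, G, H, I, J]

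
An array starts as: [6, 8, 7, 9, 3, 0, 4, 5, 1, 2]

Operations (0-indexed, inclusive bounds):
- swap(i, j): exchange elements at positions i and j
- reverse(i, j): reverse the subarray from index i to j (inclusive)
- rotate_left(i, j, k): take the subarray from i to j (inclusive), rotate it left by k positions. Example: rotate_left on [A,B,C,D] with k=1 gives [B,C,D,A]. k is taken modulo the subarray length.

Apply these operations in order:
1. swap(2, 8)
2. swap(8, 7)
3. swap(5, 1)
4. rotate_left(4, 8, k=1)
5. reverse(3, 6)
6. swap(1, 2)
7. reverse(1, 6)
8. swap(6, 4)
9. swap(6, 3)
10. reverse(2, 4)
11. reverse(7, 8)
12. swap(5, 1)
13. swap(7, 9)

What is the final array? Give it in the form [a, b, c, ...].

Answer: [6, 0, 1, 7, 8, 9, 4, 2, 5, 3]

Derivation:
After 1 (swap(2, 8)): [6, 8, 1, 9, 3, 0, 4, 5, 7, 2]
After 2 (swap(8, 7)): [6, 8, 1, 9, 3, 0, 4, 7, 5, 2]
After 3 (swap(5, 1)): [6, 0, 1, 9, 3, 8, 4, 7, 5, 2]
After 4 (rotate_left(4, 8, k=1)): [6, 0, 1, 9, 8, 4, 7, 5, 3, 2]
After 5 (reverse(3, 6)): [6, 0, 1, 7, 4, 8, 9, 5, 3, 2]
After 6 (swap(1, 2)): [6, 1, 0, 7, 4, 8, 9, 5, 3, 2]
After 7 (reverse(1, 6)): [6, 9, 8, 4, 7, 0, 1, 5, 3, 2]
After 8 (swap(6, 4)): [6, 9, 8, 4, 1, 0, 7, 5, 3, 2]
After 9 (swap(6, 3)): [6, 9, 8, 7, 1, 0, 4, 5, 3, 2]
After 10 (reverse(2, 4)): [6, 9, 1, 7, 8, 0, 4, 5, 3, 2]
After 11 (reverse(7, 8)): [6, 9, 1, 7, 8, 0, 4, 3, 5, 2]
After 12 (swap(5, 1)): [6, 0, 1, 7, 8, 9, 4, 3, 5, 2]
After 13 (swap(7, 9)): [6, 0, 1, 7, 8, 9, 4, 2, 5, 3]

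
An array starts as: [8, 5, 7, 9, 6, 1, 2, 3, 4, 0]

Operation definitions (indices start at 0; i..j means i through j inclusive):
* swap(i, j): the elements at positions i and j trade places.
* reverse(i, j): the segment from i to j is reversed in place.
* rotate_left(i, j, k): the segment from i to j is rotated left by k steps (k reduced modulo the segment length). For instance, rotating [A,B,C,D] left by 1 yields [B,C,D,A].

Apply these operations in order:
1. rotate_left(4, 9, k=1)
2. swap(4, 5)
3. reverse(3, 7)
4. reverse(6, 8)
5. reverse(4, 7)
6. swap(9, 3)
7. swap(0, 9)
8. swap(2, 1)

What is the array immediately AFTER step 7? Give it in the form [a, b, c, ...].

After 1 (rotate_left(4, 9, k=1)): [8, 5, 7, 9, 1, 2, 3, 4, 0, 6]
After 2 (swap(4, 5)): [8, 5, 7, 9, 2, 1, 3, 4, 0, 6]
After 3 (reverse(3, 7)): [8, 5, 7, 4, 3, 1, 2, 9, 0, 6]
After 4 (reverse(6, 8)): [8, 5, 7, 4, 3, 1, 0, 9, 2, 6]
After 5 (reverse(4, 7)): [8, 5, 7, 4, 9, 0, 1, 3, 2, 6]
After 6 (swap(9, 3)): [8, 5, 7, 6, 9, 0, 1, 3, 2, 4]
After 7 (swap(0, 9)): [4, 5, 7, 6, 9, 0, 1, 3, 2, 8]

Answer: [4, 5, 7, 6, 9, 0, 1, 3, 2, 8]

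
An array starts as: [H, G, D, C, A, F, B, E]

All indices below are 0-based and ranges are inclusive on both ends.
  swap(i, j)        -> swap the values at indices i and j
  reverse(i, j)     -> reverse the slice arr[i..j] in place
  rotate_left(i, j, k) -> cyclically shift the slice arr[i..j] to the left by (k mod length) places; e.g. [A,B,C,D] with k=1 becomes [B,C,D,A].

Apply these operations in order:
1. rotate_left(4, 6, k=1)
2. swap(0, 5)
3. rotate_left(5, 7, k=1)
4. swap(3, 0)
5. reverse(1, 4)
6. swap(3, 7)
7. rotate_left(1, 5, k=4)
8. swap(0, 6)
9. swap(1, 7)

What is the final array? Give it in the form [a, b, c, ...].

After 1 (rotate_left(4, 6, k=1)): [H, G, D, C, F, B, A, E]
After 2 (swap(0, 5)): [B, G, D, C, F, H, A, E]
After 3 (rotate_left(5, 7, k=1)): [B, G, D, C, F, A, E, H]
After 4 (swap(3, 0)): [C, G, D, B, F, A, E, H]
After 5 (reverse(1, 4)): [C, F, B, D, G, A, E, H]
After 6 (swap(3, 7)): [C, F, B, H, G, A, E, D]
After 7 (rotate_left(1, 5, k=4)): [C, A, F, B, H, G, E, D]
After 8 (swap(0, 6)): [E, A, F, B, H, G, C, D]
After 9 (swap(1, 7)): [E, D, F, B, H, G, C, A]

Answer: [E, D, F, B, H, G, C, A]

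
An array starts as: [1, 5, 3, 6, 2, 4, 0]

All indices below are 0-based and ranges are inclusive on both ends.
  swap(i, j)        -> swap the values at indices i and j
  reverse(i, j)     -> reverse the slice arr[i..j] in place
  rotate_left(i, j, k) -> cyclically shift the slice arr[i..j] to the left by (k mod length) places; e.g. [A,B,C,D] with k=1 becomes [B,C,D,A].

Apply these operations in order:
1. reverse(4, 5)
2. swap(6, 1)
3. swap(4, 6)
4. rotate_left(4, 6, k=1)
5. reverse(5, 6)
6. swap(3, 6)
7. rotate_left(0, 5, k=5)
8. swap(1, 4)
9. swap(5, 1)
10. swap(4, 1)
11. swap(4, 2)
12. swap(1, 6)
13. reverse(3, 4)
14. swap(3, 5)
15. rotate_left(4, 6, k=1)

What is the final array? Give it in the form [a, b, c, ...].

Answer: [5, 6, 2, 4, 0, 1, 3]

Derivation:
After 1 (reverse(4, 5)): [1, 5, 3, 6, 4, 2, 0]
After 2 (swap(6, 1)): [1, 0, 3, 6, 4, 2, 5]
After 3 (swap(4, 6)): [1, 0, 3, 6, 5, 2, 4]
After 4 (rotate_left(4, 6, k=1)): [1, 0, 3, 6, 2, 4, 5]
After 5 (reverse(5, 6)): [1, 0, 3, 6, 2, 5, 4]
After 6 (swap(3, 6)): [1, 0, 3, 4, 2, 5, 6]
After 7 (rotate_left(0, 5, k=5)): [5, 1, 0, 3, 4, 2, 6]
After 8 (swap(1, 4)): [5, 4, 0, 3, 1, 2, 6]
After 9 (swap(5, 1)): [5, 2, 0, 3, 1, 4, 6]
After 10 (swap(4, 1)): [5, 1, 0, 3, 2, 4, 6]
After 11 (swap(4, 2)): [5, 1, 2, 3, 0, 4, 6]
After 12 (swap(1, 6)): [5, 6, 2, 3, 0, 4, 1]
After 13 (reverse(3, 4)): [5, 6, 2, 0, 3, 4, 1]
After 14 (swap(3, 5)): [5, 6, 2, 4, 3, 0, 1]
After 15 (rotate_left(4, 6, k=1)): [5, 6, 2, 4, 0, 1, 3]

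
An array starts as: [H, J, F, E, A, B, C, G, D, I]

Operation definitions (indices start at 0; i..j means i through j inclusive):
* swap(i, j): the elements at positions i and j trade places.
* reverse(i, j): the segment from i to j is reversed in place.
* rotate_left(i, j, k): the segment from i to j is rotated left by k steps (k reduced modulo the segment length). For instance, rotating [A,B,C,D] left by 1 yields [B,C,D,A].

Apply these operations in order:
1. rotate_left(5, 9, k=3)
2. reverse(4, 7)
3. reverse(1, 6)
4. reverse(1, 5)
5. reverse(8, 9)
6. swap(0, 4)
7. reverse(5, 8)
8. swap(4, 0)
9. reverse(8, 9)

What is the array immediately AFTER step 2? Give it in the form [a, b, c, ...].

After 1 (rotate_left(5, 9, k=3)): [H, J, F, E, A, D, I, B, C, G]
After 2 (reverse(4, 7)): [H, J, F, E, B, I, D, A, C, G]

Answer: [H, J, F, E, B, I, D, A, C, G]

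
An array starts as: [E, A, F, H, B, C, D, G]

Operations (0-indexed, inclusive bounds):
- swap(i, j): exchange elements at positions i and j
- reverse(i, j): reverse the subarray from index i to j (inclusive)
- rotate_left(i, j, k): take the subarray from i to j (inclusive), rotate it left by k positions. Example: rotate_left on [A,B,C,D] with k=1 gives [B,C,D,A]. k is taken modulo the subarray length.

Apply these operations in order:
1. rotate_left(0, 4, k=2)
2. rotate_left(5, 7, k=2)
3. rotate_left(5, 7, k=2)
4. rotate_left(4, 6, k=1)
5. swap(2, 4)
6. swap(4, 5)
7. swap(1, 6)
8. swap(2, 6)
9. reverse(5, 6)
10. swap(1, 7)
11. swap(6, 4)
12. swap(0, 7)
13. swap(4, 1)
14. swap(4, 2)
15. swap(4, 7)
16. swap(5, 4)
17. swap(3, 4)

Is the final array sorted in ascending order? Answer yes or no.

After 1 (rotate_left(0, 4, k=2)): [F, H, B, E, A, C, D, G]
After 2 (rotate_left(5, 7, k=2)): [F, H, B, E, A, G, C, D]
After 3 (rotate_left(5, 7, k=2)): [F, H, B, E, A, D, G, C]
After 4 (rotate_left(4, 6, k=1)): [F, H, B, E, D, G, A, C]
After 5 (swap(2, 4)): [F, H, D, E, B, G, A, C]
After 6 (swap(4, 5)): [F, H, D, E, G, B, A, C]
After 7 (swap(1, 6)): [F, A, D, E, G, B, H, C]
After 8 (swap(2, 6)): [F, A, H, E, G, B, D, C]
After 9 (reverse(5, 6)): [F, A, H, E, G, D, B, C]
After 10 (swap(1, 7)): [F, C, H, E, G, D, B, A]
After 11 (swap(6, 4)): [F, C, H, E, B, D, G, A]
After 12 (swap(0, 7)): [A, C, H, E, B, D, G, F]
After 13 (swap(4, 1)): [A, B, H, E, C, D, G, F]
After 14 (swap(4, 2)): [A, B, C, E, H, D, G, F]
After 15 (swap(4, 7)): [A, B, C, E, F, D, G, H]
After 16 (swap(5, 4)): [A, B, C, E, D, F, G, H]
After 17 (swap(3, 4)): [A, B, C, D, E, F, G, H]

Answer: yes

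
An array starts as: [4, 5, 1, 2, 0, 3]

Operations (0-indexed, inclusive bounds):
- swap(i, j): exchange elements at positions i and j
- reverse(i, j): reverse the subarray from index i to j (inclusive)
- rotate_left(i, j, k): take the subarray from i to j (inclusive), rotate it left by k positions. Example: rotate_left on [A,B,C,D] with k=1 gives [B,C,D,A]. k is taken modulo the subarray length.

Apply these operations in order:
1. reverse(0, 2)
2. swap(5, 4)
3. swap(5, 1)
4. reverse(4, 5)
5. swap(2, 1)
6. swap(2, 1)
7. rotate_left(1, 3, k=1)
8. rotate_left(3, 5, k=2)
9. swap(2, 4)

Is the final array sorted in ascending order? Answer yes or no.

After 1 (reverse(0, 2)): [1, 5, 4, 2, 0, 3]
After 2 (swap(5, 4)): [1, 5, 4, 2, 3, 0]
After 3 (swap(5, 1)): [1, 0, 4, 2, 3, 5]
After 4 (reverse(4, 5)): [1, 0, 4, 2, 5, 3]
After 5 (swap(2, 1)): [1, 4, 0, 2, 5, 3]
After 6 (swap(2, 1)): [1, 0, 4, 2, 5, 3]
After 7 (rotate_left(1, 3, k=1)): [1, 4, 2, 0, 5, 3]
After 8 (rotate_left(3, 5, k=2)): [1, 4, 2, 3, 0, 5]
After 9 (swap(2, 4)): [1, 4, 0, 3, 2, 5]

Answer: no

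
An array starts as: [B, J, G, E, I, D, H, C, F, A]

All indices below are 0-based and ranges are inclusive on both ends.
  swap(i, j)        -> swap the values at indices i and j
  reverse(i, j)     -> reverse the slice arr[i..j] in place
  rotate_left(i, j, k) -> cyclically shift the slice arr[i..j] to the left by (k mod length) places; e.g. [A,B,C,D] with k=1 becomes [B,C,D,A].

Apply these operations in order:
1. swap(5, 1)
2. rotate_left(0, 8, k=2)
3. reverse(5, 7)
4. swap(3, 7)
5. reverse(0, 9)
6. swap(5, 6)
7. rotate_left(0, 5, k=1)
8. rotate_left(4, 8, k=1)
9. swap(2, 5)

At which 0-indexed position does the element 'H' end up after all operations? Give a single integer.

After 1 (swap(5, 1)): [B, D, G, E, I, J, H, C, F, A]
After 2 (rotate_left(0, 8, k=2)): [G, E, I, J, H, C, F, B, D, A]
After 3 (reverse(5, 7)): [G, E, I, J, H, B, F, C, D, A]
After 4 (swap(3, 7)): [G, E, I, C, H, B, F, J, D, A]
After 5 (reverse(0, 9)): [A, D, J, F, B, H, C, I, E, G]
After 6 (swap(5, 6)): [A, D, J, F, B, C, H, I, E, G]
After 7 (rotate_left(0, 5, k=1)): [D, J, F, B, C, A, H, I, E, G]
After 8 (rotate_left(4, 8, k=1)): [D, J, F, B, A, H, I, E, C, G]
After 9 (swap(2, 5)): [D, J, H, B, A, F, I, E, C, G]

Answer: 2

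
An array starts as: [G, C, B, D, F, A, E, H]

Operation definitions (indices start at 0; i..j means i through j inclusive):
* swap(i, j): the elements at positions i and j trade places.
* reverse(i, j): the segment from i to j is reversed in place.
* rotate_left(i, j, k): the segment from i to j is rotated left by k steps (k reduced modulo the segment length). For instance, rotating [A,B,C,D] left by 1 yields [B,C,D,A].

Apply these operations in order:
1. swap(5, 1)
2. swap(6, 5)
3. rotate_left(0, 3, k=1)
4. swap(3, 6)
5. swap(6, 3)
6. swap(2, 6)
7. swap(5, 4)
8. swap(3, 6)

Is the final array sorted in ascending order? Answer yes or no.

After 1 (swap(5, 1)): [G, A, B, D, F, C, E, H]
After 2 (swap(6, 5)): [G, A, B, D, F, E, C, H]
After 3 (rotate_left(0, 3, k=1)): [A, B, D, G, F, E, C, H]
After 4 (swap(3, 6)): [A, B, D, C, F, E, G, H]
After 5 (swap(6, 3)): [A, B, D, G, F, E, C, H]
After 6 (swap(2, 6)): [A, B, C, G, F, E, D, H]
After 7 (swap(5, 4)): [A, B, C, G, E, F, D, H]
After 8 (swap(3, 6)): [A, B, C, D, E, F, G, H]

Answer: yes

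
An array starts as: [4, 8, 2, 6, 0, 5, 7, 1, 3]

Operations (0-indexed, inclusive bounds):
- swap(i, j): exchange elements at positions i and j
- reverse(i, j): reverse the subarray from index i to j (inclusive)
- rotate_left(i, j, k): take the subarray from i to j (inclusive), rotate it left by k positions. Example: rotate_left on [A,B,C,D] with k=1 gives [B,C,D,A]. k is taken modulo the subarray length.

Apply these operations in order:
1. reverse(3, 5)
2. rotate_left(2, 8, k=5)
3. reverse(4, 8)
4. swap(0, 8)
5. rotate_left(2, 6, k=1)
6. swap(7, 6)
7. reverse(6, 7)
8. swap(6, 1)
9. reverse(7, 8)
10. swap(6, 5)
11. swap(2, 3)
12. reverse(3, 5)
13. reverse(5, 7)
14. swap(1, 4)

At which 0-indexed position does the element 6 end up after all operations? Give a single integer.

After 1 (reverse(3, 5)): [4, 8, 2, 5, 0, 6, 7, 1, 3]
After 2 (rotate_left(2, 8, k=5)): [4, 8, 1, 3, 2, 5, 0, 6, 7]
After 3 (reverse(4, 8)): [4, 8, 1, 3, 7, 6, 0, 5, 2]
After 4 (swap(0, 8)): [2, 8, 1, 3, 7, 6, 0, 5, 4]
After 5 (rotate_left(2, 6, k=1)): [2, 8, 3, 7, 6, 0, 1, 5, 4]
After 6 (swap(7, 6)): [2, 8, 3, 7, 6, 0, 5, 1, 4]
After 7 (reverse(6, 7)): [2, 8, 3, 7, 6, 0, 1, 5, 4]
After 8 (swap(6, 1)): [2, 1, 3, 7, 6, 0, 8, 5, 4]
After 9 (reverse(7, 8)): [2, 1, 3, 7, 6, 0, 8, 4, 5]
After 10 (swap(6, 5)): [2, 1, 3, 7, 6, 8, 0, 4, 5]
After 11 (swap(2, 3)): [2, 1, 7, 3, 6, 8, 0, 4, 5]
After 12 (reverse(3, 5)): [2, 1, 7, 8, 6, 3, 0, 4, 5]
After 13 (reverse(5, 7)): [2, 1, 7, 8, 6, 4, 0, 3, 5]
After 14 (swap(1, 4)): [2, 6, 7, 8, 1, 4, 0, 3, 5]

Answer: 1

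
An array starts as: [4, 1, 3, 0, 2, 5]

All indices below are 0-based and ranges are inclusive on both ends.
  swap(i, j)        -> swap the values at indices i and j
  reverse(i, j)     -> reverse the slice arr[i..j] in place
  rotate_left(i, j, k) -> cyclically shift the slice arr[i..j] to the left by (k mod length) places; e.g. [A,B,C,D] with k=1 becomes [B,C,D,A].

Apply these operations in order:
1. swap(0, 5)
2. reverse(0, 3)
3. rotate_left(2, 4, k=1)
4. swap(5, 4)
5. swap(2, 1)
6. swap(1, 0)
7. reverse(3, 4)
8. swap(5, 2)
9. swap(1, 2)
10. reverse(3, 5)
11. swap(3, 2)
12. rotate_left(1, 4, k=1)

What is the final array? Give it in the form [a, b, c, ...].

Answer: [5, 3, 0, 2, 1, 4]

Derivation:
After 1 (swap(0, 5)): [5, 1, 3, 0, 2, 4]
After 2 (reverse(0, 3)): [0, 3, 1, 5, 2, 4]
After 3 (rotate_left(2, 4, k=1)): [0, 3, 5, 2, 1, 4]
After 4 (swap(5, 4)): [0, 3, 5, 2, 4, 1]
After 5 (swap(2, 1)): [0, 5, 3, 2, 4, 1]
After 6 (swap(1, 0)): [5, 0, 3, 2, 4, 1]
After 7 (reverse(3, 4)): [5, 0, 3, 4, 2, 1]
After 8 (swap(5, 2)): [5, 0, 1, 4, 2, 3]
After 9 (swap(1, 2)): [5, 1, 0, 4, 2, 3]
After 10 (reverse(3, 5)): [5, 1, 0, 3, 2, 4]
After 11 (swap(3, 2)): [5, 1, 3, 0, 2, 4]
After 12 (rotate_left(1, 4, k=1)): [5, 3, 0, 2, 1, 4]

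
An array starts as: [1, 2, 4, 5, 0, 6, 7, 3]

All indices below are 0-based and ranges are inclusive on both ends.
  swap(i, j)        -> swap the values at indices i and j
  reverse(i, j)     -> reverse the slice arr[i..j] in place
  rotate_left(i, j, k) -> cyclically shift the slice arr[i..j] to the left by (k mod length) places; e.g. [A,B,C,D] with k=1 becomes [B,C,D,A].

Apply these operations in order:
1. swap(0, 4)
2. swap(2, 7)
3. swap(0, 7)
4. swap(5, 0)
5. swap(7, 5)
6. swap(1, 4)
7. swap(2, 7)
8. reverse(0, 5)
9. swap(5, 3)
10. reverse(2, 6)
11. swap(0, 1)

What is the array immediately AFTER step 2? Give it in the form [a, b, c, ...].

After 1 (swap(0, 4)): [0, 2, 4, 5, 1, 6, 7, 3]
After 2 (swap(2, 7)): [0, 2, 3, 5, 1, 6, 7, 4]

Answer: [0, 2, 3, 5, 1, 6, 7, 4]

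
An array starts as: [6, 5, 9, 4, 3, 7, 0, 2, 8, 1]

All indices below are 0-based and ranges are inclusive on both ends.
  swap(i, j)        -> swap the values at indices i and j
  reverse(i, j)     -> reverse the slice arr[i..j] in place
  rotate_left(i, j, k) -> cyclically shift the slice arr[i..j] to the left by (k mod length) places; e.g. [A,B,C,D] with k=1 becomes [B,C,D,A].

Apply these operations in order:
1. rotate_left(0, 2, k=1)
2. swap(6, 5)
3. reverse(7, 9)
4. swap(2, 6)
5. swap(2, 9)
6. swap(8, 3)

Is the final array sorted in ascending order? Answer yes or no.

After 1 (rotate_left(0, 2, k=1)): [5, 9, 6, 4, 3, 7, 0, 2, 8, 1]
After 2 (swap(6, 5)): [5, 9, 6, 4, 3, 0, 7, 2, 8, 1]
After 3 (reverse(7, 9)): [5, 9, 6, 4, 3, 0, 7, 1, 8, 2]
After 4 (swap(2, 6)): [5, 9, 7, 4, 3, 0, 6, 1, 8, 2]
After 5 (swap(2, 9)): [5, 9, 2, 4, 3, 0, 6, 1, 8, 7]
After 6 (swap(8, 3)): [5, 9, 2, 8, 3, 0, 6, 1, 4, 7]

Answer: no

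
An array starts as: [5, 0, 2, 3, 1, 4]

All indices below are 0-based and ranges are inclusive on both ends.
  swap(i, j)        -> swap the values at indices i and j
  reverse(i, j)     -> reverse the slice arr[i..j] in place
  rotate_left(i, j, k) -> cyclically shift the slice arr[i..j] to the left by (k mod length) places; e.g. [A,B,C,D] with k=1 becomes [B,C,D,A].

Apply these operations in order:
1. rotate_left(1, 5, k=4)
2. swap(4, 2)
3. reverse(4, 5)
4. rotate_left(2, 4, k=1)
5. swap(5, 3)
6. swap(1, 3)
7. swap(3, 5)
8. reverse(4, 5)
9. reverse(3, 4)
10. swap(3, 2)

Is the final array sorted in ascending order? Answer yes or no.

Answer: no

Derivation:
After 1 (rotate_left(1, 5, k=4)): [5, 4, 0, 2, 3, 1]
After 2 (swap(4, 2)): [5, 4, 3, 2, 0, 1]
After 3 (reverse(4, 5)): [5, 4, 3, 2, 1, 0]
After 4 (rotate_left(2, 4, k=1)): [5, 4, 2, 1, 3, 0]
After 5 (swap(5, 3)): [5, 4, 2, 0, 3, 1]
After 6 (swap(1, 3)): [5, 0, 2, 4, 3, 1]
After 7 (swap(3, 5)): [5, 0, 2, 1, 3, 4]
After 8 (reverse(4, 5)): [5, 0, 2, 1, 4, 3]
After 9 (reverse(3, 4)): [5, 0, 2, 4, 1, 3]
After 10 (swap(3, 2)): [5, 0, 4, 2, 1, 3]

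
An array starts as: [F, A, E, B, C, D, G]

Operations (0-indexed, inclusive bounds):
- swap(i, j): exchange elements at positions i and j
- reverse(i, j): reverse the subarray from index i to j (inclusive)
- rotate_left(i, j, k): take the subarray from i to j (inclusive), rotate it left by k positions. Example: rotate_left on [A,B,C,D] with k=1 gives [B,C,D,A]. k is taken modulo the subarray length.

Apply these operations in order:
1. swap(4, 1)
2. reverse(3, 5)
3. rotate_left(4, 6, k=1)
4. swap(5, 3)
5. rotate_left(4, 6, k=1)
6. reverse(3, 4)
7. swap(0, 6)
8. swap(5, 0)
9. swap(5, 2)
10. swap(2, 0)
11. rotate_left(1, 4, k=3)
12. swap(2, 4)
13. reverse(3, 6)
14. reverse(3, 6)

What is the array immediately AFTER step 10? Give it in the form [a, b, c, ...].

After 1 (swap(4, 1)): [F, C, E, B, A, D, G]
After 2 (reverse(3, 5)): [F, C, E, D, A, B, G]
After 3 (rotate_left(4, 6, k=1)): [F, C, E, D, B, G, A]
After 4 (swap(5, 3)): [F, C, E, G, B, D, A]
After 5 (rotate_left(4, 6, k=1)): [F, C, E, G, D, A, B]
After 6 (reverse(3, 4)): [F, C, E, D, G, A, B]
After 7 (swap(0, 6)): [B, C, E, D, G, A, F]
After 8 (swap(5, 0)): [A, C, E, D, G, B, F]
After 9 (swap(5, 2)): [A, C, B, D, G, E, F]
After 10 (swap(2, 0)): [B, C, A, D, G, E, F]

Answer: [B, C, A, D, G, E, F]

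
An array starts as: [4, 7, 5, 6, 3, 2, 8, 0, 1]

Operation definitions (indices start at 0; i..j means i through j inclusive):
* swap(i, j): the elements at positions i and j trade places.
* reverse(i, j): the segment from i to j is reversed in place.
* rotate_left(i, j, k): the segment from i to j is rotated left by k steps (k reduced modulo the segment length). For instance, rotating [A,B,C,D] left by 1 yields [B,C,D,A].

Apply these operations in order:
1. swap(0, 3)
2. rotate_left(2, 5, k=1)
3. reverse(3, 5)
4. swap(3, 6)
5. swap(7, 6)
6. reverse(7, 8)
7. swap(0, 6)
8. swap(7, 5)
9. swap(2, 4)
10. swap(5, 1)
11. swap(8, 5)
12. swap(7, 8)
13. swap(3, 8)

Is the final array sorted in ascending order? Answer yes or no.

Answer: yes

Derivation:
After 1 (swap(0, 3)): [6, 7, 5, 4, 3, 2, 8, 0, 1]
After 2 (rotate_left(2, 5, k=1)): [6, 7, 4, 3, 2, 5, 8, 0, 1]
After 3 (reverse(3, 5)): [6, 7, 4, 5, 2, 3, 8, 0, 1]
After 4 (swap(3, 6)): [6, 7, 4, 8, 2, 3, 5, 0, 1]
After 5 (swap(7, 6)): [6, 7, 4, 8, 2, 3, 0, 5, 1]
After 6 (reverse(7, 8)): [6, 7, 4, 8, 2, 3, 0, 1, 5]
After 7 (swap(0, 6)): [0, 7, 4, 8, 2, 3, 6, 1, 5]
After 8 (swap(7, 5)): [0, 7, 4, 8, 2, 1, 6, 3, 5]
After 9 (swap(2, 4)): [0, 7, 2, 8, 4, 1, 6, 3, 5]
After 10 (swap(5, 1)): [0, 1, 2, 8, 4, 7, 6, 3, 5]
After 11 (swap(8, 5)): [0, 1, 2, 8, 4, 5, 6, 3, 7]
After 12 (swap(7, 8)): [0, 1, 2, 8, 4, 5, 6, 7, 3]
After 13 (swap(3, 8)): [0, 1, 2, 3, 4, 5, 6, 7, 8]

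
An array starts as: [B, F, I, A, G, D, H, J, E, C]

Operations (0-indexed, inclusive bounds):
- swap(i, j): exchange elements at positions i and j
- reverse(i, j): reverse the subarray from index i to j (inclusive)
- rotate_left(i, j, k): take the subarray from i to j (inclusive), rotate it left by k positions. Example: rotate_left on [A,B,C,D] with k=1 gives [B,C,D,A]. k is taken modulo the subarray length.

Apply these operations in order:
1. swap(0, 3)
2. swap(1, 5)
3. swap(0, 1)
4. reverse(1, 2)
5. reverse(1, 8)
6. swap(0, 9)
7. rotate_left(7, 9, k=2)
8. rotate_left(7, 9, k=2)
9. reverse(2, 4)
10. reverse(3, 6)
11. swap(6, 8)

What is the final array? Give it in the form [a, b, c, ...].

Answer: [C, E, F, B, G, J, D, I, H, A]

Derivation:
After 1 (swap(0, 3)): [A, F, I, B, G, D, H, J, E, C]
After 2 (swap(1, 5)): [A, D, I, B, G, F, H, J, E, C]
After 3 (swap(0, 1)): [D, A, I, B, G, F, H, J, E, C]
After 4 (reverse(1, 2)): [D, I, A, B, G, F, H, J, E, C]
After 5 (reverse(1, 8)): [D, E, J, H, F, G, B, A, I, C]
After 6 (swap(0, 9)): [C, E, J, H, F, G, B, A, I, D]
After 7 (rotate_left(7, 9, k=2)): [C, E, J, H, F, G, B, D, A, I]
After 8 (rotate_left(7, 9, k=2)): [C, E, J, H, F, G, B, I, D, A]
After 9 (reverse(2, 4)): [C, E, F, H, J, G, B, I, D, A]
After 10 (reverse(3, 6)): [C, E, F, B, G, J, H, I, D, A]
After 11 (swap(6, 8)): [C, E, F, B, G, J, D, I, H, A]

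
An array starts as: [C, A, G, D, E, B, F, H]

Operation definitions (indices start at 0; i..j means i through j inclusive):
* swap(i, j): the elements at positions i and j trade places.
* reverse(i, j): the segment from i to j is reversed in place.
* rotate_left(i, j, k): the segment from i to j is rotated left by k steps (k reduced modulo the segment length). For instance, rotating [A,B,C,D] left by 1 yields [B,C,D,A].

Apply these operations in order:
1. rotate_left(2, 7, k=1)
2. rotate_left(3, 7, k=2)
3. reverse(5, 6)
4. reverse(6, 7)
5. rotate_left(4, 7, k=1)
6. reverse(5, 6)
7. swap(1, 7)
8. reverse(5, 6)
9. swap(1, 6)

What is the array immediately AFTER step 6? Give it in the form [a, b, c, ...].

After 1 (rotate_left(2, 7, k=1)): [C, A, D, E, B, F, H, G]
After 2 (rotate_left(3, 7, k=2)): [C, A, D, F, H, G, E, B]
After 3 (reverse(5, 6)): [C, A, D, F, H, E, G, B]
After 4 (reverse(6, 7)): [C, A, D, F, H, E, B, G]
After 5 (rotate_left(4, 7, k=1)): [C, A, D, F, E, B, G, H]
After 6 (reverse(5, 6)): [C, A, D, F, E, G, B, H]

Answer: [C, A, D, F, E, G, B, H]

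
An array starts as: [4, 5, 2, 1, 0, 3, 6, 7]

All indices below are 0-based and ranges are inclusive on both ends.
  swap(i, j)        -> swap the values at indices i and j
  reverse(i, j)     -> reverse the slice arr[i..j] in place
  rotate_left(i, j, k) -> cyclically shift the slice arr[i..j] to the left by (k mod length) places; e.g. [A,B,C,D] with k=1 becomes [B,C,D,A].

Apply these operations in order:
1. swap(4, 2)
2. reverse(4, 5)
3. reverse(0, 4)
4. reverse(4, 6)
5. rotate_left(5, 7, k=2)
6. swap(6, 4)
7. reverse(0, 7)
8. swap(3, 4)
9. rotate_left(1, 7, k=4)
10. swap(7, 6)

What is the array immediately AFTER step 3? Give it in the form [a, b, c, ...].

After 1 (swap(4, 2)): [4, 5, 0, 1, 2, 3, 6, 7]
After 2 (reverse(4, 5)): [4, 5, 0, 1, 3, 2, 6, 7]
After 3 (reverse(0, 4)): [3, 1, 0, 5, 4, 2, 6, 7]

Answer: [3, 1, 0, 5, 4, 2, 6, 7]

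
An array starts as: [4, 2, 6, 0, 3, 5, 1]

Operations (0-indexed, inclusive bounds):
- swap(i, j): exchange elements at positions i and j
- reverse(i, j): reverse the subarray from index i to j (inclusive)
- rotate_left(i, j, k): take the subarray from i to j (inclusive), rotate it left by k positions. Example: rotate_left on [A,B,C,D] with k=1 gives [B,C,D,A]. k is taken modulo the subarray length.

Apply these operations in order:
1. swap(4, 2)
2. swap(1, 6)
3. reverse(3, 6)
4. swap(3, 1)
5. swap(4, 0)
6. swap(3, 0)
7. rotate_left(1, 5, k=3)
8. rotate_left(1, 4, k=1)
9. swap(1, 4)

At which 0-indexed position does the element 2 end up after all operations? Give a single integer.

Answer: 2

Derivation:
After 1 (swap(4, 2)): [4, 2, 3, 0, 6, 5, 1]
After 2 (swap(1, 6)): [4, 1, 3, 0, 6, 5, 2]
After 3 (reverse(3, 6)): [4, 1, 3, 2, 5, 6, 0]
After 4 (swap(3, 1)): [4, 2, 3, 1, 5, 6, 0]
After 5 (swap(4, 0)): [5, 2, 3, 1, 4, 6, 0]
After 6 (swap(3, 0)): [1, 2, 3, 5, 4, 6, 0]
After 7 (rotate_left(1, 5, k=3)): [1, 4, 6, 2, 3, 5, 0]
After 8 (rotate_left(1, 4, k=1)): [1, 6, 2, 3, 4, 5, 0]
After 9 (swap(1, 4)): [1, 4, 2, 3, 6, 5, 0]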